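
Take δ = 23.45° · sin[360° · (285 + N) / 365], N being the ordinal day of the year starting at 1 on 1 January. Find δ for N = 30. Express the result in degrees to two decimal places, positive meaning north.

-17.78°

360 × (285 + 30) / 365 = 310.685°; sin(310.685°) = -0.7583.
δ = 23.45 × -0.7583 = -17.782° ≈ -17.78°.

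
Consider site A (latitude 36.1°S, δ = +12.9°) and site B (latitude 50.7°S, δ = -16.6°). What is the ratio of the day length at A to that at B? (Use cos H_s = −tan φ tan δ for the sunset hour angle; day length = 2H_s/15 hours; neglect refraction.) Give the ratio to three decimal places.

A: H_s = arccos(−tan -36.1° · tan 12.9°) = 80.39°, so 2H_s/15 = 10.7187 h.
B: H_s = arccos(−tan -50.7° · tan -16.6°) = 111.36°, so 2H_s/15 = 14.8480 h.
Ratio A/B = 10.7187 / 14.8480 = 0.7219.

0.722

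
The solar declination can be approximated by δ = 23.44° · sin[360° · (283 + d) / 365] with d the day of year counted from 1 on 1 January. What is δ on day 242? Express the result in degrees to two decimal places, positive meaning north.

360 × (283 + 242) / 365 = 517.808°; sin(517.808°) = 0.3777.
δ = 23.44 × 0.3777 = 8.853° ≈ +8.85°.

+8.85°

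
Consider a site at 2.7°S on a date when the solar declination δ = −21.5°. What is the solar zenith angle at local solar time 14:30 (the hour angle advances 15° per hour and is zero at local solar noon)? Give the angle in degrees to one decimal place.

Hour angle H = 15° × (14.5 − 12) = 37.50°.
cos θ_z = sin φ sin δ + cos φ cos δ cos H = (-0.0471)(-0.3665) + (0.9989)(0.9304)(0.7934) = 0.7546.
θ_z = arccos(0.7546) = 41.01°.

41.0°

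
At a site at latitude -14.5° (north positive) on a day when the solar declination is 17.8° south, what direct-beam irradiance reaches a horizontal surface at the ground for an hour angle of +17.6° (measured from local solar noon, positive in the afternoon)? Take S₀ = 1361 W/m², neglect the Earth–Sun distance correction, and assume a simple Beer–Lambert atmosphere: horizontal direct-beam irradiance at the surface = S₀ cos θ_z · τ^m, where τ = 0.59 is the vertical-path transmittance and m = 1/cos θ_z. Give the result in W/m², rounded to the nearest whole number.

748 W/m²

With φ = -14.5°, δ = -17.8°, H = 17.60°: sin φ sin δ = 0.0765, cos φ cos δ cos H = 0.8787, so cos θ_z = 0.9552.
Air mass m = 1/cos θ_z = 1/0.9552 = 1.047; τ^m = 0.59^1.047 = 0.5755.
Surface direct beam = 1361 × 0.9552 × 0.5755 = 748.17 W/m².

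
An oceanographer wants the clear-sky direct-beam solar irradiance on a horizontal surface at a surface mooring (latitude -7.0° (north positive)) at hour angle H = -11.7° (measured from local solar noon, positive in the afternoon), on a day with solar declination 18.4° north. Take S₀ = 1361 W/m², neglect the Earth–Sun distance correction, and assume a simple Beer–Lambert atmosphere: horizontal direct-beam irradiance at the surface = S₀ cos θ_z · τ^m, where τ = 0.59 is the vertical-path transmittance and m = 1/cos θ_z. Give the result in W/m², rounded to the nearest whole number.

662 W/m²

With φ = -7.0°, δ = 18.4°, H = -11.70°: sin φ sin δ = -0.0385, cos φ cos δ cos H = 0.9222, so cos θ_z = 0.8837.
Air mass m = 1/cos θ_z = 1/0.8837 = 1.132; τ^m = 0.59^1.132 = 0.5503.
Surface direct beam = 1361 × 0.8837 × 0.5503 = 661.85 W/m².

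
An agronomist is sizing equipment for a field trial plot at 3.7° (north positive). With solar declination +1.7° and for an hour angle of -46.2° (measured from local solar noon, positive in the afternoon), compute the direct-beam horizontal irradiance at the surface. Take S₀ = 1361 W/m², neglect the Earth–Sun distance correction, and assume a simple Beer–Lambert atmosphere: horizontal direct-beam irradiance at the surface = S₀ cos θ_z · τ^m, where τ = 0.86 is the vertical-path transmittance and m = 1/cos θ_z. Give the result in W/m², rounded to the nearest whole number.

758 W/m²

cos θ_z = sin(3.7°) sin(1.7°) + cos(3.7°) cos(1.7°) cos(-46.20°) = 0.0019 + 0.6904 = 0.6923.
Air mass m = 1/cos θ_z = 1/0.6923 = 1.444; τ^m = 0.86^1.444 = 0.8043.
Surface direct beam = 1361 × 0.6923 × 0.8043 = 757.83 W/m².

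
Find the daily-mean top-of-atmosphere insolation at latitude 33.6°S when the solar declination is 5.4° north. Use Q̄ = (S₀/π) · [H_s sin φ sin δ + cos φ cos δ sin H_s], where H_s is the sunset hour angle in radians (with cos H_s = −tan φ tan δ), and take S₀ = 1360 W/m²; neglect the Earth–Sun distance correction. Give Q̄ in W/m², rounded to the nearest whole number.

−tan φ tan δ = −(-0.6644)(0.0945) = 0.0628; H_s = arccos(0.0628) = 86.40°. In radians, H_s = 1.5080.
H_s sin φ sin δ = 1.5080 × -0.5534 × 0.0941 = -0.0785.
cos φ cos δ sin H_s = 0.8329 × 0.9956 × 0.9980 = 0.8276.
Q̄ = (1360/π) × (-0.0785 + 0.8276) = 432.90 × 0.7491 = 324.29 W/m².

324 W/m²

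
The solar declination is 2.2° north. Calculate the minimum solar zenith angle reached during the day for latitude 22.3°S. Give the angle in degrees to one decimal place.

24.5°

At local solar noon the hour angle is zero, so the zenith angle is |φ − δ| = |-22.3° − (2.2°)| = 24.5°.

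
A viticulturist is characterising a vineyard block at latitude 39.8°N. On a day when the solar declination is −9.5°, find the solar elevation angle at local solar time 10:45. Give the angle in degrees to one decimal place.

Hour angle H = 15° × (10.75 − 12) = -18.75°.
cos θ_z = sin φ sin δ + cos φ cos δ cos H = (0.6401)(-0.1650) + (0.7683)(0.9863)(0.9469) = 0.6119.
θ_z = arccos(0.6119) = 52.27°, so the elevation is 90° − 52.27° = 37.73°.

37.7°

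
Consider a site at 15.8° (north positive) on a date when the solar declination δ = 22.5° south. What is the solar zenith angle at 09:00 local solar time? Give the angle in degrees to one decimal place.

58.4°

Hour angle H = 15° × (9 − 12) = -45.00°.
With φ = 15.8°, δ = -22.5°, H = -45.00°: sin φ sin δ = -0.1042, cos φ cos δ cos H = 0.6286, so cos θ_z = 0.5244.
θ_z = arccos(0.5244) = 58.37°.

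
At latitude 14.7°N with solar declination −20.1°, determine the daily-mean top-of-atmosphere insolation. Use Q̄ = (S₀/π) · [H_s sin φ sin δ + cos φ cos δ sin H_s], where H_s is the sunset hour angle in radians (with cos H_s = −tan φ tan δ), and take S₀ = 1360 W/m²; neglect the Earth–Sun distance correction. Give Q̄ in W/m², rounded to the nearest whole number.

336 W/m²

cos H_s = −tan(14.7°) · tan(-20.1°) = 0.0960, so H_s = arccos(0.0960) = 84.49°. In radians, H_s = 1.4746.
H_s sin φ sin δ = 1.4746 × 0.2538 × -0.3437 = -0.1286.
cos φ cos δ sin H_s = 0.9673 × 0.9391 × 0.9954 = 0.9042.
Q̄ = (1360/π) × (-0.1286 + 0.9042) = 432.90 × 0.7756 = 335.76 W/m².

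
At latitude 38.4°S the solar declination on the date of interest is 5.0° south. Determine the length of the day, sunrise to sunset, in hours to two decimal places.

The sunset hour angle satisfies cos H_s = −tan φ tan δ = -0.0693, giving H_s = 93.97°.
Day length = 2 H_s / 15° h⁻¹ = 187.94° / 15 = 12.529 h.

12.53 hours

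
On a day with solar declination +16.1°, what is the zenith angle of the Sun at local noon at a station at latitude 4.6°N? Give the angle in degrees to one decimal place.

11.5°

At local solar noon the hour angle is zero, so the zenith angle is |φ − δ| = |4.6° − (16.1°)| = 11.5°.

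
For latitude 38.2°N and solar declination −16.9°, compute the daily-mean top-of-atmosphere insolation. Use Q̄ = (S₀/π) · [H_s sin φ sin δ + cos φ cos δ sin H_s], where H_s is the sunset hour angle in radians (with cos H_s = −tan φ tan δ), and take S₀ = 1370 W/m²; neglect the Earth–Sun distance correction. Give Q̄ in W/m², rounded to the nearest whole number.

cos H_s = −tan(38.2°) · tan(-16.9°) = 0.2391, so H_s = arccos(0.2391) = 76.17°. In radians, H_s = 1.3294.
H_s sin φ sin δ = 1.3294 × 0.6184 × -0.2907 = -0.2390.
cos φ cos δ sin H_s = 0.7859 × 0.9568 × 0.9710 = 0.7301.
Q̄ = (1370/π) × (-0.2390 + 0.7301) = 436.08 × 0.4911 = 214.16 W/m².

214 W/m²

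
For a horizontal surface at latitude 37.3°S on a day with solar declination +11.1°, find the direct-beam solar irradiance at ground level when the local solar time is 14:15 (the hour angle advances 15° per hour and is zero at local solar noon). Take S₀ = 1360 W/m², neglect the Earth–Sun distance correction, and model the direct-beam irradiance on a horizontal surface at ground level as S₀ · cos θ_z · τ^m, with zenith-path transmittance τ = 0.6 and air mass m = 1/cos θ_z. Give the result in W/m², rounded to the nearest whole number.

Hour angle H = 15° × (14.25 − 12) = 33.75°.
With φ = -37.3°, δ = 11.1°, H = 33.75°: sin φ sin δ = -0.1167, cos φ cos δ cos H = 0.6490, so cos θ_z = 0.5323.
Air mass m = 1/cos θ_z = 1/0.5323 = 1.879; τ^m = 0.6^1.879 = 0.3830.
Surface direct beam = 1360 × 0.5323 × 0.3830 = 277.26 W/m².

277 W/m²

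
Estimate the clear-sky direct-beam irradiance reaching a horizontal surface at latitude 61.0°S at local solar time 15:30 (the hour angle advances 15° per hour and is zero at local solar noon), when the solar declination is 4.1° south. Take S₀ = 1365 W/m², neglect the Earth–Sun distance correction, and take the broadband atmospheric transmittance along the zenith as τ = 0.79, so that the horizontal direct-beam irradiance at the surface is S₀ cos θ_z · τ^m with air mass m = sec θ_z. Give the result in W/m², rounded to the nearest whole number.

Hour angle H = 15° × (15.5 − 12) = 52.50°.
cos θ_z = sin φ sin δ + cos φ cos δ cos H = (-0.8746)(-0.0715) + (0.4848)(0.9974)(0.6088) = 0.3569.
Air mass m = 1/cos θ_z = 1/0.3569 = 2.802; τ^m = 0.79^2.802 = 0.5166.
Surface direct beam = 1365 × 0.3569 × 0.5166 = 251.67 W/m².

252 W/m²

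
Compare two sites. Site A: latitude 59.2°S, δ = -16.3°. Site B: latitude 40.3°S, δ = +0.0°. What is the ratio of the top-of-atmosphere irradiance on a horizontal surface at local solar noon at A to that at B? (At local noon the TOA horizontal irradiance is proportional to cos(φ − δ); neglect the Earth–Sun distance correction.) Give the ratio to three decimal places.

A: cos θ_z = cos(-59.2° − (-16.3°)) = 0.7325.
B: cos θ_z = cos(-40.3° − (0.0°)) = 0.7627.
Ratio A/B = 0.7325 / 0.7627 = 0.9604.

0.960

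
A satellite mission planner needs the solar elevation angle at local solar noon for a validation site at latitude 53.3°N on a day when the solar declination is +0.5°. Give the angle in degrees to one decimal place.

37.2°

At local solar noon the hour angle is zero, so the elevation is 90° − |φ − δ| = 90° − |53.3° − (0.5°)| = 90° − 52.8° = 37.2°.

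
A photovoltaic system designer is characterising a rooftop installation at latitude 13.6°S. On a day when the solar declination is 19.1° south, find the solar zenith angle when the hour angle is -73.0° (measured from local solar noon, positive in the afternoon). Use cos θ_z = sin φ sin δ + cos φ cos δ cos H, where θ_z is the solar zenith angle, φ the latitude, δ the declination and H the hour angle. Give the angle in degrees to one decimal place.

With φ = -13.6°, δ = -19.1°, H = -73.00°: sin φ sin δ = 0.0769, cos φ cos δ cos H = 0.2685, so cos θ_z = 0.3454.
θ_z = arccos(0.3454) = 69.79°.

69.8°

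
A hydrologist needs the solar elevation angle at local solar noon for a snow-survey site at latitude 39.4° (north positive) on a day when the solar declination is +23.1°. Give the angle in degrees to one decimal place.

73.7°

At local solar noon the hour angle is zero, so the elevation is 90° − |φ − δ| = 90° − |39.4° − (23.1°)| = 90° − 16.3° = 73.7°.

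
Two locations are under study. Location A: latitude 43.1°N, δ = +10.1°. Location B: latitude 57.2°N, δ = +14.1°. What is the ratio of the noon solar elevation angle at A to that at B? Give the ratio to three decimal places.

1.215

A: 90° − |43.1 − (10.1)| = 57.00°.
B: 90° − |57.2 − (14.1)| = 46.90°.
Ratio A/B = 57.0000 / 46.9000 = 1.2154.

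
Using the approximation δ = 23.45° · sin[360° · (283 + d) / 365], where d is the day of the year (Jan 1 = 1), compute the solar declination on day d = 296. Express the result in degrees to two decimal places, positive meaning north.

-12.10°

360 × (283 + 296) / 365 = 571.068°; sin(571.068°) = -0.5161.
δ = 23.45 × -0.5161 = -12.103° ≈ -12.10°.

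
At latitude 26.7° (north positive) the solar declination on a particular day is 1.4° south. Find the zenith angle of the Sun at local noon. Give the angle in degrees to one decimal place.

28.1°

At local solar noon the hour angle is zero, so the zenith angle is |φ − δ| = |26.7° − (-1.4°)| = 28.1°.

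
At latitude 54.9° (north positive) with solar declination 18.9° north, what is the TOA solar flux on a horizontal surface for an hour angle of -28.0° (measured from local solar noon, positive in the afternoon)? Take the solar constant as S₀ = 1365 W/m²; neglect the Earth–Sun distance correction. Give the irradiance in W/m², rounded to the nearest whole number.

cos θ_z = sin φ sin δ + cos φ cos δ cos H = (0.8181)(0.3239) + (0.5750)(0.9461)(0.8829) = 0.7453.
Top-of-atmosphere irradiance = S₀ cos θ_z = 1365 × 0.7453 = 1017.33 W/m².

1017 W/m²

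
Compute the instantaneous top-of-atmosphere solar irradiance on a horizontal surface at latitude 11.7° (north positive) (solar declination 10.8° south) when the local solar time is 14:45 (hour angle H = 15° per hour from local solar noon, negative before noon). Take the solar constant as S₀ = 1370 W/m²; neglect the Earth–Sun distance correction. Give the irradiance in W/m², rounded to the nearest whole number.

939 W/m²

Hour angle H = 15° × (14.75 − 12) = 41.25°.
cos θ_z = sin φ sin δ + cos φ cos δ cos H = (0.2028)(-0.1874) + (0.9792)(0.9823)(0.7518) = 0.6851.
Top-of-atmosphere irradiance = S₀ cos θ_z = 1370 × 0.6851 = 938.59 W/m².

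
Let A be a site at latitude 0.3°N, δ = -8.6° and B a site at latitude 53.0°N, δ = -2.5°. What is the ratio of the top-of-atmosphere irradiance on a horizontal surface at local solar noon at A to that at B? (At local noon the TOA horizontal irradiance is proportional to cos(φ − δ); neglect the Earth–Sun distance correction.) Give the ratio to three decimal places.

A: cos θ_z = cos(0.3° − (-8.6°)) = 0.9880.
B: cos θ_z = cos(53.0° − (-2.5°)) = 0.5664.
Ratio A/B = 0.9880 / 0.5664 = 1.7444.

1.744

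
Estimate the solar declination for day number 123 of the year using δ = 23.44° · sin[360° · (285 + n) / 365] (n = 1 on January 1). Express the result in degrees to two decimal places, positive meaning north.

360 × (285 + 123) / 365 = 402.411°; sin(402.411°) = 0.6744.
δ = 23.44 × 0.6744 = 15.808° ≈ +15.81°.

+15.81°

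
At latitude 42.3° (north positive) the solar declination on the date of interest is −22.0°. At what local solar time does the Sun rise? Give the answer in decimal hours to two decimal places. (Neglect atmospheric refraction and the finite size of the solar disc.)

−tan φ tan δ = −(0.9099)(-0.4040) = 0.3676; H_s = arccos(0.3676) = 68.43°.
Sunrise is at 12 − H_s/15 = 12 − 4.562 = 7.438 h local solar time.

7.44 h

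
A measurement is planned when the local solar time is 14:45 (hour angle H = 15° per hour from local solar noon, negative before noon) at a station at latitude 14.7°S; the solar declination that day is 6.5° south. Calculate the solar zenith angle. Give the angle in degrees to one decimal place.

41.3°

Hour angle H = 15° × (14.75 − 12) = 41.25°.
cos θ_z = sin φ sin δ + cos φ cos δ cos H = (-0.2538)(-0.1132) + (0.9673)(0.9936)(0.7518) = 0.7513.
θ_z = arccos(0.7513) = 41.30°.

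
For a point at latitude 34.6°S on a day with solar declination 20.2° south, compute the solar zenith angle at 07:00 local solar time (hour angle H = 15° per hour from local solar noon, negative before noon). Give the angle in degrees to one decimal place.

Hour angle H = 15° × (7 − 12) = -75.00°.
cos θ_z = sin(-34.6°) sin(-20.2°) + cos(-34.6°) cos(-20.2°) cos(-75.00°) = 0.1961 + 0.1999 = 0.3960.
θ_z = arccos(0.3960) = 66.67°.

66.7°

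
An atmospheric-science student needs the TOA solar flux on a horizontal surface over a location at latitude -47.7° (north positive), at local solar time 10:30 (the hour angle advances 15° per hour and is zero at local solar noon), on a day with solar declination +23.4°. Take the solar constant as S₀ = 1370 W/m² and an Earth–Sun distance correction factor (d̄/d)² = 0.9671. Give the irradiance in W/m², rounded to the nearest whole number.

367 W/m²

Hour angle H = 15° × (10.5 − 12) = -22.50°.
cos θ_z = sin(-47.7°) sin(23.4°) + cos(-47.7°) cos(23.4°) cos(-22.50°) = -0.2937 + 0.5706 = 0.2769.
Top-of-atmosphere irradiance = S₀ (d̄/d)² cos θ_z = 1370 × 0.9671 × 0.2769 = 366.87 W/m².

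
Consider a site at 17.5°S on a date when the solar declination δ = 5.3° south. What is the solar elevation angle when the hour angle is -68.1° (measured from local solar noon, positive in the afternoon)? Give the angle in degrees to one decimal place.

cos θ_z = sin φ sin δ + cos φ cos δ cos H = (-0.3007)(-0.0924) + (0.9537)(0.9957)(0.3730) = 0.3820.
θ_z = arccos(0.3820) = 67.54°, so the elevation is 90° − 67.54° = 22.46°.

22.5°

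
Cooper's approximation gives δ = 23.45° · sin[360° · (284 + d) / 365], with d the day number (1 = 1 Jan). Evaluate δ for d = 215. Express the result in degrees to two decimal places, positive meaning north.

+17.38°

360 × (284 + 215) / 365 = 492.164°; sin(492.164°) = 0.7412.
δ = 23.45 × 0.7412 = 17.381° ≈ +17.38°.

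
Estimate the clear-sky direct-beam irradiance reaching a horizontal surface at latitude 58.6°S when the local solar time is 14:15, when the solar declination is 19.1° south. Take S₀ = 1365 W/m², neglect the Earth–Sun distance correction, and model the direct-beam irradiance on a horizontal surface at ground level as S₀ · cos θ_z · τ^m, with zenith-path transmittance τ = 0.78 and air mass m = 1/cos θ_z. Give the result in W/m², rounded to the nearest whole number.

Hour angle H = 15° × (14.25 − 12) = 33.75°.
With φ = -58.6°, δ = -19.1°, H = 33.75°: sin φ sin δ = 0.2793, cos φ cos δ cos H = 0.4094, so cos θ_z = 0.6887.
Air mass m = 1/cos θ_z = 1/0.6887 = 1.452; τ^m = 0.78^1.452 = 0.6971.
Surface direct beam = 1365 × 0.6887 × 0.6971 = 655.33 W/m².

655 W/m²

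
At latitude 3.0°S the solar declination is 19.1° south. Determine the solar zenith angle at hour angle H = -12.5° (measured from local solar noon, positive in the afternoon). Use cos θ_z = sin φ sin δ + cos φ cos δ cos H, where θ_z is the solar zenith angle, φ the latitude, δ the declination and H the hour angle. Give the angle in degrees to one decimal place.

cos θ_z = sin φ sin δ + cos φ cos δ cos H = (-0.0523)(-0.3272) + (0.9986)(0.9449)(0.9763) = 0.9383.
θ_z = arccos(0.9383) = 20.23°.

20.2°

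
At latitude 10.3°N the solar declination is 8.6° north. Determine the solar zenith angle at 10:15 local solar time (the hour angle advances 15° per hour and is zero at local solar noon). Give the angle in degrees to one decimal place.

Hour angle H = 15° × (10.25 − 12) = -26.25°.
cos θ_z = sin φ sin δ + cos φ cos δ cos H = (0.1788)(0.1495) + (0.9839)(0.9888)(0.8969) = 0.8993.
θ_z = arccos(0.8993) = 25.93°.

25.9°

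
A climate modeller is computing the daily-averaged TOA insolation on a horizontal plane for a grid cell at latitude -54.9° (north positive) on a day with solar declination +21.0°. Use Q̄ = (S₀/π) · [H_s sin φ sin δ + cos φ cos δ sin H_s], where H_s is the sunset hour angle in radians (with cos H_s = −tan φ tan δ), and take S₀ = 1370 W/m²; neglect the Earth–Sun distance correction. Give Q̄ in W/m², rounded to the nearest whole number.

69 W/m²

cos H_s = −tan(-54.9°) · tan(21.0°) = 0.5462, so H_s = arccos(0.5462) = 56.89°. In radians, H_s = 0.9929.
H_s sin φ sin δ = 0.9929 × -0.8181 × 0.3584 = -0.2911.
cos φ cos δ sin H_s = 0.5750 × 0.9336 × 0.8376 = 0.4496.
Q̄ = (1370/π) × (-0.2911 + 0.4496) = 436.08 × 0.1585 = 69.12 W/m².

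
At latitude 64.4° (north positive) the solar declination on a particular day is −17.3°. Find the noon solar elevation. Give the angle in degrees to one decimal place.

8.3°

At local solar noon the hour angle is zero, so the elevation is 90° − |φ − δ| = 90° − |64.4° − (-17.3°)| = 90° − 81.7° = 8.3°.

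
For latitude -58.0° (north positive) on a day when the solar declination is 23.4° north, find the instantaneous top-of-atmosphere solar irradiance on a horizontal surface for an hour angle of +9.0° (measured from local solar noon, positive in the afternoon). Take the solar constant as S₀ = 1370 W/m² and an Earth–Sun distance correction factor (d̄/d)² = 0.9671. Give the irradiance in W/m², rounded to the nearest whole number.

190 W/m²

cos θ_z = sin φ sin δ + cos φ cos δ cos H = (-0.8480)(0.3971) + (0.5299)(0.9178)(0.9877) = 0.1436.
Top-of-atmosphere irradiance = S₀ (d̄/d)² cos θ_z = 1370 × 0.9671 × 0.1436 = 190.26 W/m².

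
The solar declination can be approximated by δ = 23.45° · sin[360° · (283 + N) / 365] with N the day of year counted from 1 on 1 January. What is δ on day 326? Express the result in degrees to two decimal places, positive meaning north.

-20.44°

360 × (283 + 326) / 365 = 600.658°; sin(600.658°) = -0.8717.
δ = 23.45 × -0.8717 = -20.441° ≈ -20.44°.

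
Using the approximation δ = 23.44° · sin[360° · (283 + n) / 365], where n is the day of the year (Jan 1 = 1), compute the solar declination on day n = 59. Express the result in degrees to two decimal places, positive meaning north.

360 × (283 + 59) / 365 = 337.315°; sin(337.315°) = -0.3857.
δ = 23.44 × -0.3857 = -9.041° ≈ -9.04°.

-9.04°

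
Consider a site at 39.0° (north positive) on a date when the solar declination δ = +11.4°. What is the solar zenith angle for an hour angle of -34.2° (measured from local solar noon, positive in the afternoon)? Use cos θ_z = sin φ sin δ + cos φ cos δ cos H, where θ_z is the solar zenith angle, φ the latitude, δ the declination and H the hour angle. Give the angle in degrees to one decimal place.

41.0°

cos θ_z = sin φ sin δ + cos φ cos δ cos H = (0.6293)(0.1977) + (0.7771)(0.9803)(0.8271) = 0.7545.
θ_z = arccos(0.7545) = 41.02°.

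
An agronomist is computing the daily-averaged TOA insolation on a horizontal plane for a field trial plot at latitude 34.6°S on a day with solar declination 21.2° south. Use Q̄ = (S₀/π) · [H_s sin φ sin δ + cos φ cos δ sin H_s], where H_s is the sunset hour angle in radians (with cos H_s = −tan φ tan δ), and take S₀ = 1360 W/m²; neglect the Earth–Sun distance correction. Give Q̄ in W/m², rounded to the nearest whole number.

cos H_s = −tan(-34.6°) · tan(-21.2°) = -0.2676, so H_s = arccos(-0.2676) = 105.52°. In radians, H_s = 1.8417.
H_s sin φ sin δ = 1.8417 × -0.5678 × -0.3616 = 0.3781.
cos φ cos δ sin H_s = 0.8231 × 0.9323 × 0.9635 = 0.7394.
Q̄ = (1360/π) × (0.3781 + 0.7394) = 432.90 × 1.1175 = 483.77 W/m².

484 W/m²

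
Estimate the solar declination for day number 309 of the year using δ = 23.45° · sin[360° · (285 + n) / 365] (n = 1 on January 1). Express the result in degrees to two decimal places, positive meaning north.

-16.83°

360 × (285 + 309) / 365 = 585.863°; sin(585.863°) = -0.7177.
δ = 23.45 × -0.7177 = -16.830° ≈ -16.83°.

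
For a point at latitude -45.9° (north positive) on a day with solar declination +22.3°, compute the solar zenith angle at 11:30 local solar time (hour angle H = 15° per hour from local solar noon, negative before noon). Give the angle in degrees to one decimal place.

Hour angle H = 15° × (11.5 − 12) = -7.50°.
With φ = -45.9°, δ = 22.3°, H = -7.50°: sin φ sin δ = -0.2725, cos φ cos δ cos H = 0.6384, so cos θ_z = 0.3659.
θ_z = arccos(0.3659) = 68.54°.

68.5°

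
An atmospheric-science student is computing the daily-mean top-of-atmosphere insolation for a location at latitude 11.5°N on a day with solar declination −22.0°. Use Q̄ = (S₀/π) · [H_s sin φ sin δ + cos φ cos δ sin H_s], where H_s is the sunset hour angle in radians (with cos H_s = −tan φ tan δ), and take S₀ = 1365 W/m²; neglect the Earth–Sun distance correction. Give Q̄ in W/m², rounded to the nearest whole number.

345 W/m²

The sunset hour angle satisfies cos H_s = −tan φ tan δ = 0.0822, giving H_s = 85.28°. In radians, H_s = 1.4884.
H_s sin φ sin δ = 1.4884 × 0.1994 × -0.3746 = -0.1112.
cos φ cos δ sin H_s = 0.9799 × 0.9272 × 0.9966 = 0.9055.
Q̄ = (1365/π) × (-0.1112 + 0.9055) = 434.49 × 0.7943 = 345.12 W/m².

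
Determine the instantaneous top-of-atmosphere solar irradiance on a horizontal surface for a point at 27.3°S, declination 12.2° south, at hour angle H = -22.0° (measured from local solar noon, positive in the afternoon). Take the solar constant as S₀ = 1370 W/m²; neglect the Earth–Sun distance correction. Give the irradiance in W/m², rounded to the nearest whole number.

cos θ_z = sin(-27.3°) sin(-12.2°) + cos(-27.3°) cos(-12.2°) cos(-22.00°) = 0.0969 + 0.8053 = 0.9022.
Top-of-atmosphere irradiance = S₀ cos θ_z = 1370 × 0.9022 = 1236.01 W/m².

1236 W/m²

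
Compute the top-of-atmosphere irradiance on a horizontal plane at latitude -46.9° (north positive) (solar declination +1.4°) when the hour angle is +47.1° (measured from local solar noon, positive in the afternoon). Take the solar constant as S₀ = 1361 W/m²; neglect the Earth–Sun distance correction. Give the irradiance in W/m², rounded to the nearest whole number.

609 W/m²

With φ = -46.9°, δ = 1.4°, H = 47.10°: sin φ sin δ = -0.0178, cos φ cos δ cos H = 0.4650, so cos θ_z = 0.4472.
Top-of-atmosphere irradiance = S₀ cos θ_z = 1361 × 0.4472 = 608.64 W/m².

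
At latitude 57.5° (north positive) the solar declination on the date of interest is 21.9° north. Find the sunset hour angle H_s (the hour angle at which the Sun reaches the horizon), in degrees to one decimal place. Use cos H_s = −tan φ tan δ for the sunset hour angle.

129.1°

cos H_s = −tan(57.5°) · tan(21.9°) = -0.6310, so H_s = arccos(-0.6310) = 129.12°.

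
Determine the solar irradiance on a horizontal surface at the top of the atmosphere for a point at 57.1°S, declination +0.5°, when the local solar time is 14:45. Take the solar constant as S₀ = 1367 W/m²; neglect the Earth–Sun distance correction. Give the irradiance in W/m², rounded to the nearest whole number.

Hour angle H = 15° × (14.75 − 12) = 41.25°.
cos θ_z = sin φ sin δ + cos φ cos δ cos H = (-0.8396)(0.0087) + (0.5432)(1.0000)(0.7518) = 0.4011.
Top-of-atmosphere irradiance = S₀ cos θ_z = 1367 × 0.4011 = 548.30 W/m².

548 W/m²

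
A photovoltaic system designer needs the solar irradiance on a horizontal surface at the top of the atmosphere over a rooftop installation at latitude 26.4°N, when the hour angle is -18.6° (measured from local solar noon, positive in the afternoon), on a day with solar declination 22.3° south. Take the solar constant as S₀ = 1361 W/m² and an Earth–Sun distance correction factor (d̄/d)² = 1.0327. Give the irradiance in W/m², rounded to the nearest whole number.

cos θ_z = sin(26.4°) sin(-22.3°) + cos(26.4°) cos(-22.3°) cos(-18.60°) = -0.1687 + 0.7854 = 0.6167.
Top-of-atmosphere irradiance = S₀ (d̄/d)² cos θ_z = 1361 × 1.0327 × 0.6167 = 866.77 W/m².

867 W/m²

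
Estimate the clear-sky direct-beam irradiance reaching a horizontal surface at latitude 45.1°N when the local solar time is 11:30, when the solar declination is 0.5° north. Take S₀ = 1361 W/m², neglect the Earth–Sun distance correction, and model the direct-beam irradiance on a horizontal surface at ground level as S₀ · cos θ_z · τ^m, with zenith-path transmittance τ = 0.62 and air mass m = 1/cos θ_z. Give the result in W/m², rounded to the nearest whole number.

Hour angle H = 15° × (11.5 − 12) = -7.50°.
With φ = 45.1°, δ = 0.5°, H = -7.50°: sin φ sin δ = 0.0062, cos φ cos δ cos H = 0.6998, so cos θ_z = 0.7060.
Air mass m = 1/cos θ_z = 1/0.7060 = 1.416; τ^m = 0.62^1.416 = 0.5082.
Surface direct beam = 1361 × 0.7060 × 0.5082 = 488.31 W/m².

488 W/m²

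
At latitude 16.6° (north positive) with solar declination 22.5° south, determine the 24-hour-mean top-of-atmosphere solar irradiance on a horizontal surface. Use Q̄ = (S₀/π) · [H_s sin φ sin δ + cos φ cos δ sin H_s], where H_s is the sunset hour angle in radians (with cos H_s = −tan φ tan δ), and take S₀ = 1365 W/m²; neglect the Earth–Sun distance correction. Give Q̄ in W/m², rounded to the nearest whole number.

The sunset hour angle satisfies cos H_s = −tan φ tan δ = 0.1235, giving H_s = 82.91°. In radians, H_s = 1.4471.
H_s sin φ sin δ = 1.4471 × 0.2857 × -0.3827 = -0.1582.
cos φ cos δ sin H_s = 0.9583 × 0.9239 × 0.9924 = 0.8786.
Q̄ = (1365/π) × (-0.1582 + 0.8786) = 434.49 × 0.7204 = 313.01 W/m².

313 W/m²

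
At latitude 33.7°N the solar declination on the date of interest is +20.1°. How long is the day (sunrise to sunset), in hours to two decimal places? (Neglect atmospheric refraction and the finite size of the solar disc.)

cos H_s = −tan(33.7°) · tan(20.1°) = -0.2441, so H_s = arccos(-0.2441) = 104.13°.
Day length = 2 H_s / 15° h⁻¹ = 208.26° / 15 = 13.884 h.

13.88 hours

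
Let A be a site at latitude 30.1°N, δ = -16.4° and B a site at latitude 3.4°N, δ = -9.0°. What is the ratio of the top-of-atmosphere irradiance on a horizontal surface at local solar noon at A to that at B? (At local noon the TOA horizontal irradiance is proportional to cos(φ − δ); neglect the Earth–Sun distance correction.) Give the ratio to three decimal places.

A: cos θ_z = cos(30.1° − (-16.4°)) = 0.6884.
B: cos θ_z = cos(3.4° − (-9.0°)) = 0.9767.
Ratio A/B = 0.6884 / 0.9767 = 0.7048.

0.705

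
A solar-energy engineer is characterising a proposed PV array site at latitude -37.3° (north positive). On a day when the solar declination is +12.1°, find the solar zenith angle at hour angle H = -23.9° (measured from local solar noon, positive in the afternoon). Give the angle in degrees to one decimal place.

cos θ_z = sin(-37.3°) sin(12.1°) + cos(-37.3°) cos(12.1°) cos(-23.90°) = -0.1270 + 0.7111 = 0.5841.
θ_z = arccos(0.5841) = 54.26°.

54.3°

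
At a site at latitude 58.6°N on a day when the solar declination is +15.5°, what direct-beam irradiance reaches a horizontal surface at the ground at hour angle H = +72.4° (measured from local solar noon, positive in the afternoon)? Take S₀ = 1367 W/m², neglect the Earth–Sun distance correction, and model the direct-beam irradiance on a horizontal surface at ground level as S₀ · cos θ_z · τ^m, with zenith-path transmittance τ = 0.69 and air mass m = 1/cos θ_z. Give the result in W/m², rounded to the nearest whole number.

With φ = 58.6°, δ = 15.5°, H = 72.40°: sin φ sin δ = 0.2281, cos φ cos δ cos H = 0.1518, so cos θ_z = 0.3799.
Air mass m = 1/cos θ_z = 1/0.3799 = 2.632; τ^m = 0.69^2.632 = 0.3766.
Surface direct beam = 1367 × 0.3799 × 0.3766 = 195.58 W/m².

196 W/m²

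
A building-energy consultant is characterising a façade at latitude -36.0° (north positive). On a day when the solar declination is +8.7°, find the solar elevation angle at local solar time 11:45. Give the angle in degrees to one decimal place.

45.2°

Hour angle H = 15° × (11.75 − 12) = -3.75°.
cos θ_z = sin φ sin δ + cos φ cos δ cos H = (-0.5878)(0.1513) + (0.8090)(0.9885)(0.9979) = 0.7091.
θ_z = arccos(0.7091) = 44.84°, so the elevation is 90° − 44.84° = 45.16°.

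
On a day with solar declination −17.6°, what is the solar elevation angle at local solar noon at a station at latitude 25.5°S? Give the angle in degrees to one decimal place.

82.1°

At local solar noon the hour angle is zero, so the elevation is 90° − |φ − δ| = 90° − |-25.5° − (-17.6°)| = 90° − 7.9° = 82.1°.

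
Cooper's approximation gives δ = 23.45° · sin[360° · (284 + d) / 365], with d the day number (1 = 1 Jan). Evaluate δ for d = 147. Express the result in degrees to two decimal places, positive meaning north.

+21.27°

360 × (284 + 147) / 365 = 425.096°; sin(425.096°) = 0.9070.
δ = 23.45 × 0.9070 = 21.269° ≈ +21.27°.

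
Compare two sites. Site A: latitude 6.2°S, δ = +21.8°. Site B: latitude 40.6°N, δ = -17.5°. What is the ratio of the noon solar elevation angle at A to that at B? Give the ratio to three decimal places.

A: 90° − |-6.2 − (21.8)| = 62.00°.
B: 90° − |40.6 − (-17.5)| = 31.90°.
Ratio A/B = 62.0000 / 31.9000 = 1.9436.

1.944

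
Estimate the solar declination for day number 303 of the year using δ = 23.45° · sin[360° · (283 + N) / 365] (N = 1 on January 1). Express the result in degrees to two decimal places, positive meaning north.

-14.43°

360 × (283 + 303) / 365 = 577.973°; sin(577.973°) = -0.6153.
δ = 23.45 × -0.6153 = -14.429° ≈ -14.43°.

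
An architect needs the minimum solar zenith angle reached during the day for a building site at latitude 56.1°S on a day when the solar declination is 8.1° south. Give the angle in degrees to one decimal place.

48.0°

At local solar noon the hour angle is zero, so the zenith angle is |φ − δ| = |-56.1° − (-8.1°)| = 48.0°.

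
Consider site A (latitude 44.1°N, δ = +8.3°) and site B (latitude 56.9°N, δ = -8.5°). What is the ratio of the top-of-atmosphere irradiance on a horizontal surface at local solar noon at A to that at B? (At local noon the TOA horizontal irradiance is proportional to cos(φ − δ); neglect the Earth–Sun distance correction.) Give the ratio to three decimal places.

1.948

A: cos θ_z = cos(44.1° − (8.3°)) = 0.8111.
B: cos θ_z = cos(56.9° − (-8.5°)) = 0.4163.
Ratio A/B = 0.8111 / 0.4163 = 1.9484.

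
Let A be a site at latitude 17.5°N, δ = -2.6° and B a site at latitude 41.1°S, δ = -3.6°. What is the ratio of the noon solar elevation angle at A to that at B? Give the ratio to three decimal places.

1.331

A: 90° − |17.5 − (-2.6)| = 69.90°.
B: 90° − |-41.1 − (-3.6)| = 52.50°.
Ratio A/B = 69.9000 / 52.5000 = 1.3314.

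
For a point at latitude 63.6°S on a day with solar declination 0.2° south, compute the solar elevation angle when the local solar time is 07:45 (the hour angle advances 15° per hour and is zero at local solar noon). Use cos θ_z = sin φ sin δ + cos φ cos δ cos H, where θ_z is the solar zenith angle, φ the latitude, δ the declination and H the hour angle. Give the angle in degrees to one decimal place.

11.5°

Hour angle H = 15° × (7.75 − 12) = -63.75°.
cos θ_z = sin(-63.6°) sin(-0.2°) + cos(-63.6°) cos(-0.2°) cos(-63.75°) = 0.0031 + 0.1967 = 0.1998.
θ_z = arccos(0.1998) = 78.47°, so the elevation is 90° − 78.47° = 11.53°.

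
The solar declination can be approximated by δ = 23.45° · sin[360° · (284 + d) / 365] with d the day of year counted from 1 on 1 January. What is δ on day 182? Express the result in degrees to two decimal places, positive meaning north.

+23.12°

360 × (284 + 182) / 365 = 459.616°; sin(459.616°) = 0.9859.
δ = 23.45 × 0.9859 = 23.119° ≈ +23.12°.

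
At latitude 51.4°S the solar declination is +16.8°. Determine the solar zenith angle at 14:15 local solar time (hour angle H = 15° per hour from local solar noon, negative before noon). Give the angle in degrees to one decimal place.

74.3°

Hour angle H = 15° × (14.25 − 12) = 33.75°.
With φ = -51.4°, δ = 16.8°, H = 33.75°: sin φ sin δ = -0.2259, cos φ cos δ cos H = 0.4966, so cos θ_z = 0.2707.
θ_z = arccos(0.2707) = 74.29°.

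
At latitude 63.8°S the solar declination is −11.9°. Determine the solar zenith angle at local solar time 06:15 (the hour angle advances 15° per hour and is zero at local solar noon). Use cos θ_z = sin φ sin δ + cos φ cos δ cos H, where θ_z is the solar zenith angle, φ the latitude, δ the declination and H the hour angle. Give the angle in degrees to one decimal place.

Hour angle H = 15° × (6.25 − 12) = -86.25°.
cos θ_z = sin(-63.8°) sin(-11.9°) + cos(-63.8°) cos(-11.9°) cos(-86.25°) = 0.1850 + 0.0283 = 0.2133.
θ_z = arccos(0.2133) = 77.68°.

77.7°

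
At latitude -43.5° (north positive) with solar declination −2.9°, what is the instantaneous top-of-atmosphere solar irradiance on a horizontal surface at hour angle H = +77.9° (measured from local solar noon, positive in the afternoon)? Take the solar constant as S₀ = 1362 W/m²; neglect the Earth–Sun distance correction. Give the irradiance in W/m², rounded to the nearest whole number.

254 W/m²

cos θ_z = sin φ sin δ + cos φ cos δ cos H = (-0.6884)(-0.0506) + (0.7254)(0.9987)(0.2096) = 0.1867.
Top-of-atmosphere irradiance = S₀ cos θ_z = 1362 × 0.1867 = 254.29 W/m².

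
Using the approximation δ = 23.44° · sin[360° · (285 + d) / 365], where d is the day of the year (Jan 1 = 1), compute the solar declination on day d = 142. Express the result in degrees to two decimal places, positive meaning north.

360 × (285 + 142) / 365 = 421.151°; sin(421.151°) = 0.8759.
δ = 23.44 × 0.8759 = 20.531° ≈ +20.53°.

+20.53°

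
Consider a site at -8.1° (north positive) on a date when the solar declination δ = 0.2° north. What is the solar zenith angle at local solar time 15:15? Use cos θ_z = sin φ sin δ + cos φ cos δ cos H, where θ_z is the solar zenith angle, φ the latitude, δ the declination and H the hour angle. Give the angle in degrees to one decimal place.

Hour angle H = 15° × (15.25 − 12) = 48.75°.
cos θ_z = sin(-8.1°) sin(0.2°) + cos(-8.1°) cos(0.2°) cos(48.75°) = -0.0005 + 0.6528 = 0.6523.
θ_z = arccos(0.6523) = 49.28°.

49.3°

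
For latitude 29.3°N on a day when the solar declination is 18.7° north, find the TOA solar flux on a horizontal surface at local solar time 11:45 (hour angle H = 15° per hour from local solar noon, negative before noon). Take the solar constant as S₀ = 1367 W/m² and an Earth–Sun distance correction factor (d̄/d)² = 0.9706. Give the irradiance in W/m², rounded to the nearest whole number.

1302 W/m²

Hour angle H = 15° × (11.75 − 12) = -3.75°.
cos θ_z = sin(29.3°) sin(18.7°) + cos(29.3°) cos(18.7°) cos(-3.75°) = 0.1569 + 0.8243 = 0.9812.
Top-of-atmosphere irradiance = S₀ (d̄/d)² cos θ_z = 1367 × 0.9706 × 0.9812 = 1301.87 W/m².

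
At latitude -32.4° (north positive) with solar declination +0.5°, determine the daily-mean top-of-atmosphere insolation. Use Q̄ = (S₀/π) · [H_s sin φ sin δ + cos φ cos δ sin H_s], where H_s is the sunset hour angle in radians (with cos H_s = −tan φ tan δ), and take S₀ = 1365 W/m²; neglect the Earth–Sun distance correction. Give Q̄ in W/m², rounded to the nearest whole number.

364 W/m²

cos H_s = −tan(-32.4°) · tan(0.5°) = 0.0055, so H_s = arccos(0.0055) = 89.68°. In radians, H_s = 1.5652.
H_s sin φ sin δ = 1.5652 × -0.5358 × 0.0087 = -0.0073.
cos φ cos δ sin H_s = 0.8443 × 1.0000 × 1.0000 = 0.8443.
Q̄ = (1365/π) × (-0.0073 + 0.8443) = 434.49 × 0.8370 = 363.67 W/m².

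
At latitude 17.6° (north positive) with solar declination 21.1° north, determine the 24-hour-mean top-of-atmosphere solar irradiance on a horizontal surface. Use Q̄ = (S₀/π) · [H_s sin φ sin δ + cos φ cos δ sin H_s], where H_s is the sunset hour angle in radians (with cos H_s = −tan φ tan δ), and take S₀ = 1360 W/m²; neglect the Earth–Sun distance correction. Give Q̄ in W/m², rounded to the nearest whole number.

The sunset hour angle satisfies cos H_s = −tan φ tan δ = -0.1224, giving H_s = 97.03°. In radians, H_s = 1.6935.
H_s sin φ sin δ = 1.6935 × 0.3024 × 0.3600 = 0.1844.
cos φ cos δ sin H_s = 0.9532 × 0.9330 × 0.9925 = 0.8827.
Q̄ = (1360/π) × (0.1844 + 0.8827) = 432.90 × 1.0671 = 461.95 W/m².

462 W/m²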